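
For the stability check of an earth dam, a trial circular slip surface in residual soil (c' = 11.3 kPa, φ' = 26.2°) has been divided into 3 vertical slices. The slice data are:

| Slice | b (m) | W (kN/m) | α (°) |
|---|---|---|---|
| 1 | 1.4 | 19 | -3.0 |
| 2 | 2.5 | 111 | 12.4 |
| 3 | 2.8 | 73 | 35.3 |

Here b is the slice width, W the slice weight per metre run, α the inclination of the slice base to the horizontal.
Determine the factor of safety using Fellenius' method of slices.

FS = 2.70

Ordinary method of slices: FS = Σ[c'·Δl_i + (W_i cosα_i)·tanφ'] / Σ W_i sinα_i, with Δl_i = b_i / cosα_i.
Slice 1: Δl = 1.4/cos(-3.0°) = 1.402 m; N'_1 = 19·cos(-3.0°) = 19.0; c'Δl = 15.84; W sinα = -1.0
Slice 2: Δl = 2.5/cos12.4° = 2.560 m; N'_2 = 111·cos12.4° = 108.4; c'Δl = 28.92; W sinα = 23.8
Slice 3: Δl = 2.8/cos35.3° = 3.431 m; N'_3 = 73·cos35.3° = 59.6; c'Δl = 38.77; W sinα = 42.2
Σc'Δl = 83.5 kN/m; ΣN' = 187.0 kN/m; ΣW sinα = 65.0 kN/m
Resisting = 83.5 + 187.0·tan26.2° = 83.5 + 92.0 = 175.5 kN/m
FS = 175.5 / 65.0 = 2.699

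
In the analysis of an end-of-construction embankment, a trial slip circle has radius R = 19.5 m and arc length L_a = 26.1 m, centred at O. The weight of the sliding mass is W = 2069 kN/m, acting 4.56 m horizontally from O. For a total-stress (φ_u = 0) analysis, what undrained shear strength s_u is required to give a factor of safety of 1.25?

s_u = 23.2 kPa

FS = s_u·L_a·R / (W·d), so s_u = FS·W·d / (L_a·R).
s_u = 1.25·2069·4.56 / (26.10·19.5) = 11793.3 / 508.95 = 23.17 kPa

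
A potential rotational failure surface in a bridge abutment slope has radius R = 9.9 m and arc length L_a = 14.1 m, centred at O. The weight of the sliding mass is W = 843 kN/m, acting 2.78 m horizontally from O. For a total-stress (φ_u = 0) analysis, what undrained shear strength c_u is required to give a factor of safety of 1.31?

FS = c_u·L_a·R / (W·d), so c_u = FS·W·d / (L_a·R).
c_u = 1.31·843·2.78 / (14.10·9.9) = 3070.0 / 139.59 = 21.99 kPa

c_u = 22.0 kPa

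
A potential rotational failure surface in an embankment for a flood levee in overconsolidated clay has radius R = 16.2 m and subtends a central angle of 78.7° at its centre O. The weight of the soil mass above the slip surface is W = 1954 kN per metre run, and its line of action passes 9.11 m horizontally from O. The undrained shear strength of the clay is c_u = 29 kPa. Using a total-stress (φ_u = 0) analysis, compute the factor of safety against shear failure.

Taking moments about the centre O, the resisting moment is provided by the undrained shear strength acting along the arc:
Arc length L_a = R·θ = 16.2·(78.7°·π/180) = 16.2·1.3736 = 22.25 m
M_R = c_u·L_a·R = 29·22.25·16.2 = 10453.9 kN·m/m
M_D = W·d = 1954·9.11 = 17800.9 kN·m/m
FS = M_R / M_D = 10453.9 / 17800.9 = 0.587

FS = 0.59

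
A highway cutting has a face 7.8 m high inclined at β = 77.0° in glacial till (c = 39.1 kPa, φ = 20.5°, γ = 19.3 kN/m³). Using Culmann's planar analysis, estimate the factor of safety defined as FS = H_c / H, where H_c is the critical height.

FS = 2.12

H_c = (4c/γ) · sinβ cosφ / [1 − cos(β − φ)]
    = (4·39.1/19.3) · sin77.0°·cos20.5° / [1 − cos56.5°]
    = 8.104 · 0.9127 / 0.4481 = 16.51 m
FS = H_c / H = 16.51 / 7.8 = 2.116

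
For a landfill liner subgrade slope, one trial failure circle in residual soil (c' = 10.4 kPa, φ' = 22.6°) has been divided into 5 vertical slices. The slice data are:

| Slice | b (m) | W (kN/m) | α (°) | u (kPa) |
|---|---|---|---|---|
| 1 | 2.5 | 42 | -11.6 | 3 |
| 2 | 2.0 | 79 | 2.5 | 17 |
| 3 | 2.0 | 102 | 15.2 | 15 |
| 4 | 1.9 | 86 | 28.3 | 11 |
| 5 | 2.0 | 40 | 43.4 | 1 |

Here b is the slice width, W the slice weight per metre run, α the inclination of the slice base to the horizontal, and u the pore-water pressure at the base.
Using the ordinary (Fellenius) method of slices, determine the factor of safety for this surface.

Ordinary method of slices: FS = Σ[c'·Δl_i + (W_i cosα_i − u_i·Δl_i)·tanφ'] / Σ W_i sinα_i, with Δl_i = b_i / cosα_i.
Slice 1: Δl = 2.5/cos(-11.6°) = 2.552 m; N'_1 = 42·cos(-11.6°) − 3·2.552 = 33.5; c'Δl = 26.54; W sinα = -8.4
Slice 2: Δl = 2.0/cos2.5° = 2.002 m; N'_2 = 79·cos2.5° − 17·2.002 = 44.9; c'Δl = 20.82; W sinα = 3.4
Slice 3: Δl = 2.0/cos15.2° = 2.073 m; N'_3 = 102·cos15.2° − 15·2.073 = 67.3; c'Δl = 21.55; W sinα = 26.7
Slice 4: Δl = 1.9/cos28.3° = 2.158 m; N'_4 = 86·cos28.3° − 11·2.158 = 52.0; c'Δl = 22.44; W sinα = 40.8
Slice 5: Δl = 2.0/cos43.4° = 2.753 m; N'_5 = 40·cos43.4° − 1·2.753 = 26.3; c'Δl = 28.63; W sinα = 27.5
Σc'Δl = 120.0 kN/m; ΣN' = 224.0 kN/m; ΣW sinα = 90.0 kN/m
Resisting = 120.0 + 224.0·tan22.6° = 120.0 + 93.2 = 213.2 kN/m
FS = 213.2 / 90.0 = 2.369

FS = 2.37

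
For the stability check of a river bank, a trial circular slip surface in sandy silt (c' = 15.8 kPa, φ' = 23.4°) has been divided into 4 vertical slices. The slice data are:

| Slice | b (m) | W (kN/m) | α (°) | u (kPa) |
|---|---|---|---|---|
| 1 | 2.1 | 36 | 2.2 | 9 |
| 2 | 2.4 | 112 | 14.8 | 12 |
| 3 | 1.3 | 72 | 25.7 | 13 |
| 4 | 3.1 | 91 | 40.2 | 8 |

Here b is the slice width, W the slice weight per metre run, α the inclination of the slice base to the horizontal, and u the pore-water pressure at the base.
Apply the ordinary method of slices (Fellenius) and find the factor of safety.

FS = 1.97

Ordinary method of slices: FS = Σ[c'·Δl_i + (W_i cosα_i − u_i·Δl_i)·tanφ'] / Σ W_i sinα_i, with Δl_i = b_i / cosα_i.
Slice 1: Δl = 2.1/cos2.2° = 2.102 m; N'_1 = 36·cos2.2° − 9·2.102 = 17.1; c'Δl = 33.20; W sinα = 1.4
Slice 2: Δl = 2.4/cos14.8° = 2.482 m; N'_2 = 112·cos14.8° − 12·2.482 = 78.5; c'Δl = 39.22; W sinα = 28.6
Slice 3: Δl = 1.3/cos25.7° = 1.443 m; N'_3 = 72·cos25.7° − 13·1.443 = 46.1; c'Δl = 22.79; W sinα = 31.2
Slice 4: Δl = 3.1/cos40.2° = 4.059 m; N'_4 = 91·cos40.2° − 8·4.059 = 37.0; c'Δl = 64.13; W sinα = 58.7
Σc'Δl = 159.3 kN/m; ΣN' = 178.7 kN/m; ΣW sinα = 120.0 kN/m
Resisting = 159.3 + 178.7·tan23.4° = 159.3 + 77.3 = 236.7 kN/m
FS = 236.7 / 120.0 = 1.973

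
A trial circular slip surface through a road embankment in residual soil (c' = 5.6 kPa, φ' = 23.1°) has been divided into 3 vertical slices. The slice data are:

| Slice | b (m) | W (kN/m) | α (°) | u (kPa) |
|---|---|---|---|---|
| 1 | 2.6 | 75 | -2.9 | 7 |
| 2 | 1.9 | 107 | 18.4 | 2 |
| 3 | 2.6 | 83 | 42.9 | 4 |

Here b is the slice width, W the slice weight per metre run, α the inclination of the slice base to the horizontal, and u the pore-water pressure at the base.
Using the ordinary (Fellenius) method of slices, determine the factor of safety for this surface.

FS = 1.52

Ordinary method of slices: FS = Σ[c'·Δl_i + (W_i cosα_i − u_i·Δl_i)·tanφ'] / Σ W_i sinα_i, with Δl_i = b_i / cosα_i.
Slice 1: Δl = 2.6/cos(-2.9°) = 2.603 m; N'_1 = 75·cos(-2.9°) − 7·2.603 = 56.7; c'Δl = 14.58; W sinα = -3.8
Slice 2: Δl = 1.9/cos18.4° = 2.002 m; N'_2 = 107·cos18.4° − 2·2.002 = 97.5; c'Δl = 11.21; W sinα = 33.8
Slice 3: Δl = 2.6/cos42.9° = 3.549 m; N'_3 = 83·cos42.9° − 4·3.549 = 46.6; c'Δl = 19.88; W sinα = 56.5
Σc'Δl = 45.7 kN/m; ΣN' = 200.8 kN/m; ΣW sinα = 86.5 kN/m
Resisting = 45.7 + 200.8·tan23.1° = 45.7 + 85.7 = 131.3 kN/m
FS = 131.3 / 86.5 = 1.519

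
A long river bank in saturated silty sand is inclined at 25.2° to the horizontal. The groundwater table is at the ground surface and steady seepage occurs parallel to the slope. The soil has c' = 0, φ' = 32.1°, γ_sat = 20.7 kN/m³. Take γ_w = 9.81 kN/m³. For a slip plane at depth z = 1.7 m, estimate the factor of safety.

With seepage parallel to the slope and the water table at the surface, the effective normal stress on the slip plane uses the buoyant unit weight γ' = γ_sat − γ_w while the driving shear stress uses γ_sat:
FS = [c' + γ' z cos²β tanφ'] / [γ_sat z sinβ cosβ]
(For c' = 0 this reduces to FS = (γ'/γ_sat)·tanφ'/tanβ.)
γ' = 20.7 − 9.81 = 10.89 kN/m³
Numerator = 0.0 + 10.89·1.7·cos²25.2°·tan32.1° = 0.0 + 10.89·1.7·0.8187·0.6273 = 9.508 kPa
Denominator = 20.7·1.7·sin25.2°·cos25.2° = 20.7·1.7·0.4258·0.9048 = 13.557 kPa
FS = 9.508 / 13.557 = 0.701

FS = 0.70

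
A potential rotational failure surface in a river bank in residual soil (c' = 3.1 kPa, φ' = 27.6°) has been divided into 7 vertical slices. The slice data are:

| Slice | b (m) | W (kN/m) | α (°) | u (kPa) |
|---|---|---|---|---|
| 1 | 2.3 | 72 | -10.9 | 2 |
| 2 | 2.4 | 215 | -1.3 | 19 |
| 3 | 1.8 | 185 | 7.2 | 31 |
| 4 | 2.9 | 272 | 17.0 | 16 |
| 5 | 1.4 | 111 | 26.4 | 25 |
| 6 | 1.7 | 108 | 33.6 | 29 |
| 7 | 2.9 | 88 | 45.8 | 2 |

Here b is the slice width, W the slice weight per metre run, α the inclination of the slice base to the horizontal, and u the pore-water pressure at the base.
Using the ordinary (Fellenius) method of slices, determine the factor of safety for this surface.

FS = 1.67

Ordinary method of slices: FS = Σ[c'·Δl_i + (W_i cosα_i − u_i·Δl_i)·tanφ'] / Σ W_i sinα_i, with Δl_i = b_i / cosα_i.
Slice 1: Δl = 2.3/cos(-10.9°) = 2.342 m; N'_1 = 72·cos(-10.9°) − 2·2.342 = 66.0; c'Δl = 7.26; W sinα = -13.6
Slice 2: Δl = 2.4/cos(-1.3°) = 2.401 m; N'_2 = 215·cos(-1.3°) − 19·2.401 = 169.3; c'Δl = 7.44; W sinα = -4.9
Slice 3: Δl = 1.8/cos7.2° = 1.814 m; N'_3 = 185·cos7.2° − 31·1.814 = 127.3; c'Δl = 5.62; W sinα = 23.2
Slice 4: Δl = 2.9/cos17.0° = 3.033 m; N'_4 = 272·cos17.0° − 16·3.033 = 211.6; c'Δl = 9.40; W sinα = 79.5
Slice 5: Δl = 1.4/cos26.4° = 1.563 m; N'_5 = 111·cos26.4° − 25·1.563 = 60.3; c'Δl = 4.85; W sinα = 49.4
Slice 6: Δl = 1.7/cos33.6° = 2.041 m; N'_6 = 108·cos33.6° − 29·2.041 = 30.8; c'Δl = 6.33; W sinα = 59.8
Slice 7: Δl = 2.9/cos45.8° = 4.160 m; N'_7 = 88·cos45.8° − 2·4.160 = 53.0; c'Δl = 12.90; W sinα = 63.1
Σc'Δl = 53.8 kN/m; ΣN' = 718.4 kN/m; ΣW sinα = 256.4 kN/m
Resisting = 53.8 + 718.4·tan27.6° = 53.8 + 375.6 = 429.4 kN/m
FS = 429.4 / 256.4 = 1.674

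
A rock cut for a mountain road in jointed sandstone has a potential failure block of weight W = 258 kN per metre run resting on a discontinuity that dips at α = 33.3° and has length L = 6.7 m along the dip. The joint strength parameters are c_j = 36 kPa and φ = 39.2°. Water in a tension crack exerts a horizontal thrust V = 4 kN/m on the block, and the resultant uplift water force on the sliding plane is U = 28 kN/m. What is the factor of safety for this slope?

Resolving the block weight along and normal to the plane and applying the Mohr–Coulomb strength on the joint:
N' = W cosα − U − V sinα = 258·cos33.3° − 28 − 4·sin33.3° = 185.4 kN/m
Driving force T = W sinα + V cosα = 258·sin33.3° + 4·cos33.3° = 145.0 kN/m
Resisting force R = c_j·L + N'·tanφ = 36·6.7 + 185.4·tan39.2° = 241.2 + 151.2 = 392.4 kN/m
FS = R / T = 392.4 / 145.0 = 2.707

FS = 2.71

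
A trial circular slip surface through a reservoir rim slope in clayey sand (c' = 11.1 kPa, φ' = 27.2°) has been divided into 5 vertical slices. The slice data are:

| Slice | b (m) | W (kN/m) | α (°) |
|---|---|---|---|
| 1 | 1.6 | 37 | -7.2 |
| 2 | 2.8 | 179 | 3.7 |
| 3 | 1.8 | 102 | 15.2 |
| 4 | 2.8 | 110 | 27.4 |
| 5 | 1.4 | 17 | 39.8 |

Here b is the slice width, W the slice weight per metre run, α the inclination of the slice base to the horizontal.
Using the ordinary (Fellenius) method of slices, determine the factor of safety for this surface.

Ordinary method of slices: FS = Σ[c'·Δl_i + (W_i cosα_i)·tanφ'] / Σ W_i sinα_i, with Δl_i = b_i / cosα_i.
Slice 1: Δl = 1.6/cos(-7.2°) = 1.613 m; N'_1 = 37·cos(-7.2°) = 36.7; c'Δl = 17.90; W sinα = -4.6
Slice 2: Δl = 2.8/cos3.7° = 2.806 m; N'_2 = 179·cos3.7° = 178.6; c'Δl = 31.14; W sinα = 11.6
Slice 3: Δl = 1.8/cos15.2° = 1.865 m; N'_3 = 102·cos15.2° = 98.4; c'Δl = 20.70; W sinα = 26.7
Slice 4: Δl = 2.8/cos27.4° = 3.154 m; N'_4 = 110·cos27.4° = 97.7; c'Δl = 35.01; W sinα = 50.6
Slice 5: Δl = 1.4/cos39.8° = 1.822 m; N'_5 = 17·cos39.8° = 13.1; c'Δl = 20.23; W sinα = 10.9
Σc'Δl = 125.0 kN/m; ΣN' = 424.5 kN/m; ΣW sinα = 95.2 kN/m
Resisting = 125.0 + 424.5·tan27.2° = 125.0 + 218.2 = 343.1 kN/m
FS = 343.1 / 95.2 = 3.606

FS = 3.61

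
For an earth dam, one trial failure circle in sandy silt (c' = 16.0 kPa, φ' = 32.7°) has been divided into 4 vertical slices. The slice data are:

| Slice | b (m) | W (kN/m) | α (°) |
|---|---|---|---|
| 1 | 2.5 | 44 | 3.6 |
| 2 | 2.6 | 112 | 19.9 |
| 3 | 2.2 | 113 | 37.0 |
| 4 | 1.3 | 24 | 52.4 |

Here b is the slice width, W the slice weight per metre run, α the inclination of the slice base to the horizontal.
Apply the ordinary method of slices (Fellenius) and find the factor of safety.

Ordinary method of slices: FS = Σ[c'·Δl_i + (W_i cosα_i)·tanφ'] / Σ W_i sinα_i, with Δl_i = b_i / cosα_i.
Slice 1: Δl = 2.5/cos3.6° = 2.505 m; N'_1 = 44·cos3.6° = 43.9; c'Δl = 40.08; W sinα = 2.8
Slice 2: Δl = 2.6/cos19.9° = 2.765 m; N'_2 = 112·cos19.9° = 105.3; c'Δl = 44.24; W sinα = 38.1
Slice 3: Δl = 2.2/cos37.0° = 2.755 m; N'_3 = 113·cos37.0° = 90.2; c'Δl = 44.08; W sinα = 68.0
Slice 4: Δl = 1.3/cos52.4° = 2.131 m; N'_4 = 24·cos52.4° = 14.6; c'Δl = 34.09; W sinα = 19.0
Σc'Δl = 162.5 kN/m; ΣN' = 254.1 kN/m; ΣW sinα = 127.9 kN/m
Resisting = 162.5 + 254.1·tan32.7° = 162.5 + 163.1 = 325.6 kN/m
FS = 325.6 / 127.9 = 2.546

FS = 2.55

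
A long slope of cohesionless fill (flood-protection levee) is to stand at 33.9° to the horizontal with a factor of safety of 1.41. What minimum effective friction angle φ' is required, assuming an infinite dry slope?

φ' = 43.5°

FS = tanφ'/tanβ ⇒ tanφ' = FS · tanβ = 1.41 · tan33.9° = 0.9475
φ' = arctan(0.9475) = 43.46°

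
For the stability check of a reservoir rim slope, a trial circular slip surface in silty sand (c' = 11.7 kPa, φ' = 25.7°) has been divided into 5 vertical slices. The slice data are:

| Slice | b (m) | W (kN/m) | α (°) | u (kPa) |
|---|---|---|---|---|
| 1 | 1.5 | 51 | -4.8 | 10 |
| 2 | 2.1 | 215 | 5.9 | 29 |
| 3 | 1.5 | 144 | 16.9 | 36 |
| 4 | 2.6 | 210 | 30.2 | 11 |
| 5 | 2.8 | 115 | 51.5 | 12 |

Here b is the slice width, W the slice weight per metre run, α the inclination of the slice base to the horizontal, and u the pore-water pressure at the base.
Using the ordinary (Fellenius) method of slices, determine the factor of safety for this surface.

Ordinary method of slices: FS = Σ[c'·Δl_i + (W_i cosα_i − u_i·Δl_i)·tanφ'] / Σ W_i sinα_i, with Δl_i = b_i / cosα_i.
Slice 1: Δl = 1.5/cos(-4.8°) = 1.505 m; N'_1 = 51·cos(-4.8°) − 10·1.505 = 35.8; c'Δl = 17.61; W sinα = -4.3
Slice 2: Δl = 2.1/cos5.9° = 2.111 m; N'_2 = 215·cos5.9° − 29·2.111 = 152.6; c'Δl = 24.70; W sinα = 22.1
Slice 3: Δl = 1.5/cos16.9° = 1.568 m; N'_3 = 144·cos16.9° − 36·1.568 = 81.3; c'Δl = 18.34; W sinα = 41.9
Slice 4: Δl = 2.6/cos30.2° = 3.008 m; N'_4 = 210·cos30.2° − 11·3.008 = 148.4; c'Δl = 35.20; W sinα = 105.6
Slice 5: Δl = 2.8/cos51.5° = 4.498 m; N'_5 = 115·cos51.5° − 12·4.498 = 17.6; c'Δl = 52.63; W sinα = 90.0
Σc'Δl = 148.5 kN/m; ΣN' = 435.8 kN/m; ΣW sinα = 255.3 kN/m
Resisting = 148.5 + 435.8·tan25.7° = 148.5 + 209.7 = 358.2 kN/m
FS = 358.2 / 255.3 = 1.403

FS = 1.40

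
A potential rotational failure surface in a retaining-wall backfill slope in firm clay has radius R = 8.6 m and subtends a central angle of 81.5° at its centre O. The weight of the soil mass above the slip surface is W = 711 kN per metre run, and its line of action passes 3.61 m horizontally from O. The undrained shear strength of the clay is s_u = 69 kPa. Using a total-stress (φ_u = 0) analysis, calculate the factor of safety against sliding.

FS = 2.83

Taking moments about the centre O, the resisting moment is provided by the undrained shear strength acting along the arc:
Arc length L_a = R·θ = 8.6·(81.5°·π/180) = 8.6·1.4224 = 12.23 m
M_R = s_u·L_a·R = 69·12.23·8.6 = 7259.1 kN·m/m
M_D = W·d = 711·3.61 = 2566.7 kN·m/m
FS = M_R / M_D = 7259.1 / 2566.7 = 2.828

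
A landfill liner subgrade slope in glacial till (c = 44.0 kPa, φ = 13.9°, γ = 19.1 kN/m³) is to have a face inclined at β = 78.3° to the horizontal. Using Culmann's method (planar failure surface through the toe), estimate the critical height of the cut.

Culmann's analysis gives the critical failure plane at α_cr = (β + φ)/2 = (78.3 + 13.9)/2 = 46.1°, and the critical height
H_c = (4c/γ) · sinβ cosφ / [1 − cos(β − φ)]
    = (4·44.0/19.1) · sin78.3°·cos13.9° / [1 − cos(64.4°)]
    = 9.215 · 0.9792·0.9707 / [1 − 0.4321]
    = 9.215 · 0.9505 / 0.5679
    = 15.42 m

H_c = 15.42 m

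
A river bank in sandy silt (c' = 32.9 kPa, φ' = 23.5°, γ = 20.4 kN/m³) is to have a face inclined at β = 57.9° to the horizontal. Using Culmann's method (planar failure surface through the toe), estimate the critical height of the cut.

H_c = 28.66 m

Culmann's analysis gives the critical failure plane at α_cr = (β + φ')/2 = (57.9 + 23.5)/2 = 40.7°, and the critical height
H_c = (4c'/γ) · sinβ cosφ' / [1 − cos(β − φ')]
    = (4·32.9/20.4) · sin57.9°·cos23.5° / [1 − cos(34.4°)]
    = 6.451 · 0.8471·0.9171 / [1 − 0.8251]
    = 6.451 · 0.7769 / 0.1749
    = 28.66 m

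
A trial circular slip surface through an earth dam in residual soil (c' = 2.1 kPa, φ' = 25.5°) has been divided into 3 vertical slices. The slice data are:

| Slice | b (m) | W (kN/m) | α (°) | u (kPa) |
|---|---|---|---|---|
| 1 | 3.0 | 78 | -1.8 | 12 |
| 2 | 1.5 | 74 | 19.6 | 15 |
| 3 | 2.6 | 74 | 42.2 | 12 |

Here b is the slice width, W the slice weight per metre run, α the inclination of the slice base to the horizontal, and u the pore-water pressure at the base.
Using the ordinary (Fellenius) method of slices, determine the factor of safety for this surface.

FS = 0.90

Ordinary method of slices: FS = Σ[c'·Δl_i + (W_i cosα_i − u_i·Δl_i)·tanφ'] / Σ W_i sinα_i, with Δl_i = b_i / cosα_i.
Slice 1: Δl = 3.0/cos(-1.8°) = 3.001 m; N'_1 = 78·cos(-1.8°) − 12·3.001 = 41.9; c'Δl = 6.30; W sinα = -2.5
Slice 2: Δl = 1.5/cos19.6° = 1.592 m; N'_2 = 74·cos19.6° − 15·1.592 = 45.8; c'Δl = 3.34; W sinα = 24.8
Slice 3: Δl = 2.6/cos42.2° = 3.510 m; N'_3 = 74·cos42.2° − 12·3.510 = 12.7; c'Δl = 7.37; W sinα = 49.7
Σc'Δl = 17.0 kN/m; ΣN' = 100.5 kN/m; ΣW sinα = 72.1 kN/m
Resisting = 17.0 + 100.5·tan25.5° = 17.0 + 47.9 = 64.9 kN/m
FS = 64.9 / 72.1 = 0.901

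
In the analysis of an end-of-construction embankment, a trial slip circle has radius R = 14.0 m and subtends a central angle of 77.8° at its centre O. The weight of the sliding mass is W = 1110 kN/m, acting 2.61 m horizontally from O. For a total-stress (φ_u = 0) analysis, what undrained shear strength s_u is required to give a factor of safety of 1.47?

s_u = 16.0 kPa

FS = s_u·L_a·R / (W·d), so s_u = FS·W·d / (L_a·R).
Arc length L_a = R·θ = 14.0·(77.8°·π/180) = 14.0·1.3579 = 19.01 m
s_u = 1.47·1110·2.61 / (19.01·14.0) = 4258.7 / 266.14 = 16.00 kPa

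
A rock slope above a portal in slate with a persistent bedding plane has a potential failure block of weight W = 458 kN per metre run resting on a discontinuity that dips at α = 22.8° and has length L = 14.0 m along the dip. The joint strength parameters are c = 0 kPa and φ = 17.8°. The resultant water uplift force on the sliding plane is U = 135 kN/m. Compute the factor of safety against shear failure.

Resolving the block weight along and normal to the plane and applying the Mohr–Coulomb strength on the joint:
N' = W cosα − U = 458·cos22.8° − 135 = 287.2 kN/m
Driving force T = W sinα = 458·sin22.8° = 177.5 kN/m
Resisting force R = c·L + N'·tanφ = 0·14.0 + 287.2·tan17.8° = 0.0 + 92.2 = 92.2 kN/m
FS = R / T = 92.2 / 177.5 = 0.520

FS = 0.52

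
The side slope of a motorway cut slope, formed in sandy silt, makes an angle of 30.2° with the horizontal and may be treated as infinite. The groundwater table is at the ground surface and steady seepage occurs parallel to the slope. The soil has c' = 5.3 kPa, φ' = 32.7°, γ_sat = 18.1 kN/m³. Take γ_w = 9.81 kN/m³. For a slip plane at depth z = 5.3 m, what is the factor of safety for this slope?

With seepage parallel to the slope and the water table at the surface, the effective normal stress on the slip plane uses the buoyant unit weight γ' = γ_sat − γ_w while the driving shear stress uses γ_sat:
FS = [c' + γ' z cos²β tanφ'] / [γ_sat z sinβ cosβ]
γ' = 18.1 − 9.81 = 8.29 kN/m³
Numerator = 5.3 + 8.29·5.3·cos²30.2°·tan32.7° = 5.3 + 8.29·5.3·0.7470·0.6420 = 26.370 kPa
Denominator = 18.1·5.3·sin30.2°·cos30.2° = 18.1·5.3·0.5030·0.8643 = 41.705 kPa
FS = 26.370 / 41.705 = 0.632

FS = 0.63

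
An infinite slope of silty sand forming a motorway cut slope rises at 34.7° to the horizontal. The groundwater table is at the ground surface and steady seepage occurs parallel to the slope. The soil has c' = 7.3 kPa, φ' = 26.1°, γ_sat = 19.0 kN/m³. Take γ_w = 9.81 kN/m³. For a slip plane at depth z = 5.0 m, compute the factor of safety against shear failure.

With seepage parallel to the slope and the water table at the surface, the effective normal stress on the slip plane uses the buoyant unit weight γ' = γ_sat − γ_w while the driving shear stress uses γ_sat:
FS = [c' + γ' z cos²β tanφ'] / [γ_sat z sinβ cosβ]
γ' = 19.0 − 9.81 = 9.19 kN/m³
Numerator = 7.3 + 9.19·5.0·cos²34.7°·tan26.1° = 7.3 + 9.19·5.0·0.6759·0.4899 = 22.515 kPa
Denominator = 19.0·5.0·sin34.7°·cos34.7° = 19.0·5.0·0.5693·0.8221 = 44.463 kPa
FS = 22.515 / 44.463 = 0.506

FS = 0.51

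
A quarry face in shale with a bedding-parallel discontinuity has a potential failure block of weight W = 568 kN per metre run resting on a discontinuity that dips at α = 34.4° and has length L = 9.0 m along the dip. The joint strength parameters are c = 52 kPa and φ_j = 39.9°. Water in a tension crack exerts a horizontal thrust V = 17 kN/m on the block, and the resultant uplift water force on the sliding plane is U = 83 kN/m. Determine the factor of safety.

FS = 2.34

Resolving the block weight along and normal to the plane and applying the Mohr–Coulomb strength on the joint:
N' = W cosα − U − V sinα = 568·cos34.4° − 83 − 17·sin34.4° = 376.1 kN/m
Driving force T = W sinα + V cosα = 568·sin34.4° + 17·cos34.4° = 334.9 kN/m
Resisting force R = c·L + N'·tanφ_j = 52·9.0 + 376.1·tan39.9° = 468.0 + 314.4 = 782.4 kN/m
FS = R / T = 782.4 / 334.9 = 2.336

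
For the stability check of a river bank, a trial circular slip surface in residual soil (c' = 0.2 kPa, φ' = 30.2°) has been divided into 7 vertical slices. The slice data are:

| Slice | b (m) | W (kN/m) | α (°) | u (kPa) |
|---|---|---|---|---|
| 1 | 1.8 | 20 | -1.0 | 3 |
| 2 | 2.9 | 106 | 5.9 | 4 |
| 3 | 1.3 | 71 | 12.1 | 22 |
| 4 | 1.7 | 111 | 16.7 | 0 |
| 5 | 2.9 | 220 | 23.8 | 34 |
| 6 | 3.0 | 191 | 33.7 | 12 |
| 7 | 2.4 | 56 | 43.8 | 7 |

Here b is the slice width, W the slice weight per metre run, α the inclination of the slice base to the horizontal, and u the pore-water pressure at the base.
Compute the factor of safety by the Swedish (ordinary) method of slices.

Ordinary method of slices: FS = Σ[c'·Δl_i + (W_i cosα_i − u_i·Δl_i)·tanφ'] / Σ W_i sinα_i, with Δl_i = b_i / cosα_i.
Slice 1: Δl = 1.8/cos(-1.0°) = 1.800 m; N'_1 = 20·cos(-1.0°) − 3·1.800 = 14.6; c'Δl = 0.36; W sinα = -0.3
Slice 2: Δl = 2.9/cos5.9° = 2.915 m; N'_2 = 106·cos5.9° − 4·2.915 = 93.8; c'Δl = 0.58; W sinα = 10.9
Slice 3: Δl = 1.3/cos12.1° = 1.330 m; N'_3 = 71·cos12.1° − 22·1.330 = 40.2; c'Δl = 0.27; W sinα = 14.9
Slice 4: Δl = 1.7/cos16.7° = 1.775 m; N'_4 = 111·cos16.7° − 0·1.775 = 106.3; c'Δl = 0.35; W sinα = 31.9
Slice 5: Δl = 2.9/cos23.8° = 3.170 m; N'_5 = 220·cos23.8° − 34·3.170 = 93.5; c'Δl = 0.63; W sinα = 88.8
Slice 6: Δl = 3.0/cos33.7° = 3.606 m; N'_6 = 191·cos33.7° − 12·3.606 = 115.6; c'Δl = 0.72; W sinα = 106.0
Slice 7: Δl = 2.4/cos43.8° = 3.325 m; N'_7 = 56·cos43.8° − 7·3.325 = 17.1; c'Δl = 0.67; W sinα = 38.8
Σc'Δl = 3.6 kN/m; ΣN' = 481.2 kN/m; ΣW sinα = 290.8 kN/m
Resisting = 3.6 + 481.2·tan30.2° = 3.6 + 280.0 = 283.6 kN/m
FS = 283.6 / 290.8 = 0.975

FS = 0.98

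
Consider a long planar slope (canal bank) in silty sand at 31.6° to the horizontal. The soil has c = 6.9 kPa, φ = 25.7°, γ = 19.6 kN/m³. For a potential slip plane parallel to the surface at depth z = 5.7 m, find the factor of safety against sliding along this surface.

For an infinite slope with a slip plane parallel to the surface (no pore pressure): FS = [c + γz cos²β tanφ] / [γz sinβ cosβ].
γz = 19.6·5.7 = 111.72 kN/m²
Numerator = 6.9 + 111.72·cos²31.6°·tan25.7° = 6.9 + 111.72·0.7254·0.4813 = 45.905 kPa
Denominator = 111.72·sin31.6°·cos31.6° = 111.72·0.5240·0.8517 = 49.860 kPa
FS = 45.905 / 49.860 = 0.921

FS = 0.92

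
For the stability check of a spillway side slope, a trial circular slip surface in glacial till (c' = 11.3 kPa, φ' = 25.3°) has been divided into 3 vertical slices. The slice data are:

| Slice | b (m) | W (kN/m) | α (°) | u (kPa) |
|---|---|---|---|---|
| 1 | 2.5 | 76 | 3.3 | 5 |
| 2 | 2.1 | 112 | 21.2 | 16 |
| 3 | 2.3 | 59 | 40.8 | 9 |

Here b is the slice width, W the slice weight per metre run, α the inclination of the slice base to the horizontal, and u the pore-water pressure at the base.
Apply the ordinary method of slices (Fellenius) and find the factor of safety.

FS = 1.90

Ordinary method of slices: FS = Σ[c'·Δl_i + (W_i cosα_i − u_i·Δl_i)·tanφ'] / Σ W_i sinα_i, with Δl_i = b_i / cosα_i.
Slice 1: Δl = 2.5/cos3.3° = 2.504 m; N'_1 = 76·cos3.3° − 5·2.504 = 63.4; c'Δl = 28.30; W sinα = 4.4
Slice 2: Δl = 2.1/cos21.2° = 2.252 m; N'_2 = 112·cos21.2° − 16·2.252 = 68.4; c'Δl = 25.45; W sinα = 40.5
Slice 3: Δl = 2.3/cos40.8° = 3.038 m; N'_3 = 59·cos40.8° − 9·3.038 = 17.3; c'Δl = 34.33; W sinα = 38.6
Σc'Δl = 88.1 kN/m; ΣN' = 149.1 kN/m; ΣW sinα = 83.4 kN/m
Resisting = 88.1 + 149.1·tan25.3° = 88.1 + 70.5 = 158.5 kN/m
FS = 158.5 / 83.4 = 1.900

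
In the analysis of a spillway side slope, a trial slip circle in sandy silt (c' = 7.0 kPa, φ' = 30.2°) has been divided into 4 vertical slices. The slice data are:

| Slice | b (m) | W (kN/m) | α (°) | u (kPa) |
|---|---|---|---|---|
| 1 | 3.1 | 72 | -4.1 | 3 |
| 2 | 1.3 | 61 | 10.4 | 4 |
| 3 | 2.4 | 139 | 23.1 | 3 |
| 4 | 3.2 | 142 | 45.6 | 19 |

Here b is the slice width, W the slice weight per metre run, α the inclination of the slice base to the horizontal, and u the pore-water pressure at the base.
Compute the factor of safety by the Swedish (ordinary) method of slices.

Ordinary method of slices: FS = Σ[c'·Δl_i + (W_i cosα_i − u_i·Δl_i)·tanφ'] / Σ W_i sinα_i, with Δl_i = b_i / cosα_i.
Slice 1: Δl = 3.1/cos(-4.1°) = 3.108 m; N'_1 = 72·cos(-4.1°) − 3·3.108 = 62.5; c'Δl = 21.76; W sinα = -5.1
Slice 2: Δl = 1.3/cos10.4° = 1.322 m; N'_2 = 61·cos10.4° − 4·1.322 = 54.7; c'Δl = 9.25; W sinα = 11.0
Slice 3: Δl = 2.4/cos23.1° = 2.609 m; N'_3 = 139·cos23.1° − 3·2.609 = 120.0; c'Δl = 18.26; W sinα = 54.5
Slice 4: Δl = 3.2/cos45.6° = 4.574 m; N'_4 = 142·cos45.6° − 19·4.574 = 12.5; c'Δl = 32.02; W sinα = 101.5
Σc'Δl = 81.3 kN/m; ΣN' = 249.7 kN/m; ΣW sinα = 161.9 kN/m
Resisting = 81.3 + 249.7·tan30.2° = 81.3 + 145.3 = 226.6 kN/m
FS = 226.6 / 161.9 = 1.400

FS = 1.40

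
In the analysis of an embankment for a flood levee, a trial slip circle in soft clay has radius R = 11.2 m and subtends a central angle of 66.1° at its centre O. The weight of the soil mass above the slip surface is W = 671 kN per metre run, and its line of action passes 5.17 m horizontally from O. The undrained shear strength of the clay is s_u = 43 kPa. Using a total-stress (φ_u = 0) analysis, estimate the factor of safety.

Taking moments about the centre O, the resisting moment is provided by the undrained shear strength acting along the arc:
Arc length L_a = R·θ = 11.2·(66.1°·π/180) = 11.2·1.1537 = 12.92 m
M_R = s_u·L_a·R = 43·12.92·11.2 = 6222.8 kN·m/m
M_D = W·d = 671·5.17 = 3469.1 kN·m/m
FS = M_R / M_D = 6222.8 / 3469.1 = 1.794

FS = 1.79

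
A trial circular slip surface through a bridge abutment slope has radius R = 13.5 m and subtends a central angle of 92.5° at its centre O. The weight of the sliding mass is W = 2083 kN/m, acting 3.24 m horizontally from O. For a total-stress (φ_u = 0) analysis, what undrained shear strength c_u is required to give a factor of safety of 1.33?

FS = c_u·L_a·R / (W·d), so c_u = FS·W·d / (L_a·R).
Arc length L_a = R·θ = 13.5·(92.5°·π/180) = 13.5·1.6144 = 21.79 m
c_u = 1.33·2083·3.24 / (21.79·13.5) = 8976.1 / 294.23 = 30.51 kPa

c_u = 30.5 kPa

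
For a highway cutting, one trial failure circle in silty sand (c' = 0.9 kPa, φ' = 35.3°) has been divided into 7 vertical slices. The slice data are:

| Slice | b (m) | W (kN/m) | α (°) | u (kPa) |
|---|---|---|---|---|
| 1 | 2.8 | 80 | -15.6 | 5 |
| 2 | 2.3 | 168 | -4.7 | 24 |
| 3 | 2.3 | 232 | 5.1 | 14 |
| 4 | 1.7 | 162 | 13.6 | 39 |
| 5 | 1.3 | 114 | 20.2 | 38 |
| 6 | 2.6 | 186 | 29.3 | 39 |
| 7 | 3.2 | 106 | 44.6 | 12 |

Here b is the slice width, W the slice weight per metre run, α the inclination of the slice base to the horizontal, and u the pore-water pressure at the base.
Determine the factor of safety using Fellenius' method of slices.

Ordinary method of slices: FS = Σ[c'·Δl_i + (W_i cosα_i − u_i·Δl_i)·tanφ'] / Σ W_i sinα_i, with Δl_i = b_i / cosα_i.
Slice 1: Δl = 2.8/cos(-15.6°) = 2.907 m; N'_1 = 80·cos(-15.6°) − 5·2.907 = 62.5; c'Δl = 2.62; W sinα = -21.5
Slice 2: Δl = 2.3/cos(-4.7°) = 2.308 m; N'_2 = 168·cos(-4.7°) − 24·2.308 = 112.0; c'Δl = 2.08; W sinα = -13.8
Slice 3: Δl = 2.3/cos5.1° = 2.309 m; N'_3 = 232·cos5.1° − 14·2.309 = 198.8; c'Δl = 2.08; W sinα = 20.6
Slice 4: Δl = 1.7/cos13.6° = 1.749 m; N'_4 = 162·cos13.6° − 39·1.749 = 89.2; c'Δl = 1.57; W sinα = 38.1
Slice 5: Δl = 1.3/cos20.2° = 1.385 m; N'_5 = 114·cos20.2° − 38·1.385 = 54.4; c'Δl = 1.25; W sinα = 39.4
Slice 6: Δl = 2.6/cos29.3° = 2.981 m; N'_6 = 186·cos29.3° − 39·2.981 = 45.9; c'Δl = 2.68; W sinα = 91.0
Slice 7: Δl = 3.2/cos44.6° = 4.494 m; N'_7 = 106·cos44.6° − 12·4.494 = 21.5; c'Δl = 4.04; W sinα = 74.4
Σc'Δl = 16.3 kN/m; ΣN' = 584.4 kN/m; ΣW sinα = 228.3 kN/m
Resisting = 16.3 + 584.4·tan35.3° = 16.3 + 413.8 = 430.1 kN/m
FS = 430.1 / 228.3 = 1.884

FS = 1.88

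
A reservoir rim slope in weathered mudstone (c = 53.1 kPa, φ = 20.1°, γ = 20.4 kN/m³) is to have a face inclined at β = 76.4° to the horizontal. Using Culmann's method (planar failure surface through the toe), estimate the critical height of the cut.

Culmann's analysis gives the critical failure plane at α_cr = (β + φ)/2 = (76.4 + 20.1)/2 = 48.2°, and the critical height
H_c = (4c/γ) · sinβ cosφ / [1 − cos(β − φ)]
    = (4·53.1/20.4) · sin76.4°·cos20.1° / [1 − cos(56.3°)]
    = 10.412 · 0.9720·0.9391 / [1 − 0.5548]
    = 10.412 · 0.9128 / 0.4452
    = 21.35 m

H_c = 21.35 m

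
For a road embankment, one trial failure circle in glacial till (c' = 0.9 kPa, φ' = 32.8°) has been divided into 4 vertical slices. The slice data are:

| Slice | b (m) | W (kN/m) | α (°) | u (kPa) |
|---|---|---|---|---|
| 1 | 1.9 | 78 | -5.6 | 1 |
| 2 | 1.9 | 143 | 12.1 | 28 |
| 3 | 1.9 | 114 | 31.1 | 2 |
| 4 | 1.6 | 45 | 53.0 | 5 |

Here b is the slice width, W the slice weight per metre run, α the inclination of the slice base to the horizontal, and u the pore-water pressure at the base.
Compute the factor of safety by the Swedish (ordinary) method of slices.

Ordinary method of slices: FS = Σ[c'·Δl_i + (W_i cosα_i − u_i·Δl_i)·tanφ'] / Σ W_i sinα_i, with Δl_i = b_i / cosα_i.
Slice 1: Δl = 1.9/cos(-5.6°) = 1.909 m; N'_1 = 78·cos(-5.6°) − 1·1.909 = 75.7; c'Δl = 1.72; W sinα = -7.6
Slice 2: Δl = 1.9/cos12.1° = 1.943 m; N'_2 = 143·cos12.1° − 28·1.943 = 85.4; c'Δl = 1.75; W sinα = 30.0
Slice 3: Δl = 1.9/cos31.1° = 2.219 m; N'_3 = 114·cos31.1° − 2·2.219 = 93.2; c'Δl = 2.00; W sinα = 58.9
Slice 4: Δl = 1.6/cos53.0° = 2.659 m; N'_4 = 45·cos53.0° − 5·2.659 = 13.8; c'Δl = 2.39; W sinα = 35.9
Σc'Δl = 7.9 kN/m; ΣN' = 268.1 kN/m; ΣW sinα = 117.2 kN/m
Resisting = 7.9 + 268.1·tan32.8° = 7.9 + 172.8 = 180.6 kN/m
FS = 180.6 / 117.2 = 1.541

FS = 1.54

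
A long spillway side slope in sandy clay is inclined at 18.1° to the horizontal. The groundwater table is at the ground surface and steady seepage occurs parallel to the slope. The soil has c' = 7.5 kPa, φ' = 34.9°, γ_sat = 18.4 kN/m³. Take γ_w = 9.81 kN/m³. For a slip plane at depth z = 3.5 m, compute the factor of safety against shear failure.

FS = 1.39

With seepage parallel to the slope and the water table at the surface, the effective normal stress on the slip plane uses the buoyant unit weight γ' = γ_sat − γ_w while the driving shear stress uses γ_sat:
FS = [c' + γ' z cos²β tanφ'] / [γ_sat z sinβ cosβ]
γ' = 18.4 − 9.81 = 8.59 kN/m³
Numerator = 7.5 + 8.59·3.5·cos²18.1°·tan34.9° = 7.5 + 8.59·3.5·0.9035·0.6976 = 26.449 kPa
Denominator = 18.4·3.5·sin18.1°·cos18.1° = 18.4·3.5·0.3107·0.9505 = 19.018 kPa
FS = 26.449 / 19.018 = 1.391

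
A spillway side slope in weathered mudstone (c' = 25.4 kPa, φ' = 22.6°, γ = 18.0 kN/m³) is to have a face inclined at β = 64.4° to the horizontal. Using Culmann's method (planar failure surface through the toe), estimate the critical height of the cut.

H_c = 18.46 m

Culmann's analysis gives the critical failure plane at α_cr = (β + φ')/2 = (64.4 + 22.6)/2 = 43.5°, and the critical height
H_c = (4c'/γ) · sinβ cosφ' / [1 − cos(β − φ')]
    = (4·25.4/18.0) · sin64.4°·cos22.6° / [1 − cos(41.8°)]
    = 5.644 · 0.9018·0.9232 / [1 − 0.7455]
    = 5.644 · 0.8326 / 0.2545
    = 18.46 m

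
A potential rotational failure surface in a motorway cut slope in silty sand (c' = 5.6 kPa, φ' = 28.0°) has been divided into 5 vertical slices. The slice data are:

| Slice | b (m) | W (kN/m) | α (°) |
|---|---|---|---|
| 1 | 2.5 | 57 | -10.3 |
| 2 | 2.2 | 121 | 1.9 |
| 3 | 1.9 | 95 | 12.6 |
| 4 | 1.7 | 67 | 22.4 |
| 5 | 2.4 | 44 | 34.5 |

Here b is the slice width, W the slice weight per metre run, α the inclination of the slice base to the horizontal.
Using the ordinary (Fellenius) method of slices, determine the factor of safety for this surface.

Ordinary method of slices: FS = Σ[c'·Δl_i + (W_i cosα_i)·tanφ'] / Σ W_i sinα_i, with Δl_i = b_i / cosα_i.
Slice 1: Δl = 2.5/cos(-10.3°) = 2.541 m; N'_1 = 57·cos(-10.3°) = 56.1; c'Δl = 14.23; W sinα = -10.2
Slice 2: Δl = 2.2/cos1.9° = 2.201 m; N'_2 = 121·cos1.9° = 120.9; c'Δl = 12.33; W sinα = 4.0
Slice 3: Δl = 1.9/cos12.6° = 1.947 m; N'_3 = 95·cos12.6° = 92.7; c'Δl = 10.90; W sinα = 20.7
Slice 4: Δl = 1.7/cos22.4° = 1.839 m; N'_4 = 67·cos22.4° = 61.9; c'Δl = 10.30; W sinα = 25.5
Slice 5: Δl = 2.4/cos34.5° = 2.912 m; N'_5 = 44·cos34.5° = 36.3; c'Δl = 16.31; W sinα = 24.9
Σc'Δl = 64.1 kN/m; ΣN' = 367.9 kN/m; ΣW sinα = 65.0 kN/m
Resisting = 64.1 + 367.9·tan28.0° = 64.1 + 195.6 = 259.7 kN/m
FS = 259.7 / 65.0 = 3.996

FS = 4.00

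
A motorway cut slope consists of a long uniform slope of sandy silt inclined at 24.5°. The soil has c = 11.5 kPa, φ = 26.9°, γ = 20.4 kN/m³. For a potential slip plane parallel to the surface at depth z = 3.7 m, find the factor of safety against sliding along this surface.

For an infinite slope with a slip plane parallel to the surface (no pore pressure): FS = [c + γz cos²β tanφ] / [γz sinβ cosβ].
γz = 20.4·3.7 = 75.48 kN/m²
Numerator = 11.5 + 75.48·cos²24.5°·tan26.9° = 11.5 + 75.48·0.8280·0.5073 = 43.208 kPa
Denominator = 75.48·sin24.5°·cos24.5° = 75.48·0.4147·0.9100 = 28.483 kPa
FS = 43.208 / 28.483 = 1.517

FS = 1.52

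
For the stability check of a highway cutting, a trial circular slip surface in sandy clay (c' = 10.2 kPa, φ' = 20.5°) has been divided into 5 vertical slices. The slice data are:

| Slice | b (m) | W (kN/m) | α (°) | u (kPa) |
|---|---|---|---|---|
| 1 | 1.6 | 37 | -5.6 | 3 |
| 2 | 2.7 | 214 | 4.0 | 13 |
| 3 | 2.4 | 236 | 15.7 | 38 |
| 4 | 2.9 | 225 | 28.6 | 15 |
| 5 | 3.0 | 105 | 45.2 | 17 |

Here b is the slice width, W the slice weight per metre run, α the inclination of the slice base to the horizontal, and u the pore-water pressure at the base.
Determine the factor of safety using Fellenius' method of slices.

FS = 1.28

Ordinary method of slices: FS = Σ[c'·Δl_i + (W_i cosα_i − u_i·Δl_i)·tanφ'] / Σ W_i sinα_i, with Δl_i = b_i / cosα_i.
Slice 1: Δl = 1.6/cos(-5.6°) = 1.608 m; N'_1 = 37·cos(-5.6°) − 3·1.608 = 32.0; c'Δl = 16.40; W sinα = -3.6
Slice 2: Δl = 2.7/cos4.0° = 2.707 m; N'_2 = 214·cos4.0° − 13·2.707 = 178.3; c'Δl = 27.61; W sinα = 14.9
Slice 3: Δl = 2.4/cos15.7° = 2.493 m; N'_3 = 236·cos15.7° − 38·2.493 = 132.5; c'Δl = 25.43; W sinα = 63.9
Slice 4: Δl = 2.9/cos28.6° = 3.303 m; N'_4 = 225·cos28.6° − 15·3.303 = 148.0; c'Δl = 33.69; W sinα = 107.7
Slice 5: Δl = 3.0/cos45.2° = 4.258 m; N'_5 = 105·cos45.2° − 17·4.258 = 1.6; c'Δl = 43.43; W sinα = 74.5
Σc'Δl = 146.6 kN/m; ΣN' = 492.4 kN/m; ΣW sinα = 257.4 kN/m
Resisting = 146.6 + 492.4·tan20.5° = 146.6 + 184.1 = 330.6 kN/m
FS = 330.6 / 257.4 = 1.285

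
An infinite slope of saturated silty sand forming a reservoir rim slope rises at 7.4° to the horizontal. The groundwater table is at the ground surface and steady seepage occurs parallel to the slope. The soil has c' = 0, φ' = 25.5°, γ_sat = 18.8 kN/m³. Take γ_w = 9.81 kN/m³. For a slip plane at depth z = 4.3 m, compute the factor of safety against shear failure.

FS = 1.76

With seepage parallel to the slope and the water table at the surface, the effective normal stress on the slip plane uses the buoyant unit weight γ' = γ_sat − γ_w while the driving shear stress uses γ_sat:
FS = [c' + γ' z cos²β tanφ'] / [γ_sat z sinβ cosβ]
(For c' = 0 this reduces to FS = (γ'/γ_sat)·tanφ'/tanβ.)
γ' = 18.8 − 9.81 = 8.99 kN/m³
Numerator = 0.0 + 8.99·4.3·cos²7.4°·tan25.5° = 0.0 + 8.99·4.3·0.9834·0.4770 = 18.133 kPa
Denominator = 18.8·4.3·sin7.4°·cos7.4° = 18.8·4.3·0.1288·0.9917 = 10.325 kPa
FS = 18.133 / 10.325 = 1.756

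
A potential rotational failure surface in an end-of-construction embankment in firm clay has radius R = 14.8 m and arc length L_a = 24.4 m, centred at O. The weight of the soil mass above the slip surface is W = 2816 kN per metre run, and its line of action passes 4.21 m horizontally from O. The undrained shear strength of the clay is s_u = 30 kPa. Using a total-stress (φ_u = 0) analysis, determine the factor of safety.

FS = 0.91

Taking moments about the centre O, the resisting moment is provided by the undrained shear strength acting along the arc:
M_R = s_u·L_a·R = 30·24.40·14.8 = 10833.6 kN·m/m
M_D = W·d = 2816·4.21 = 11855.4 kN·m/m
FS = M_R / M_D = 10833.6 / 11855.4 = 0.914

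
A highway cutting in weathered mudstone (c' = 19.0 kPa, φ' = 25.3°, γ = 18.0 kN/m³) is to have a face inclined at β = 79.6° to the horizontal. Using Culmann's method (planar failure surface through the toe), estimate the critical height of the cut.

H_c = 9.02 m

Culmann's analysis gives the critical failure plane at α_cr = (β + φ')/2 = (79.6 + 25.3)/2 = 52.4°, and the critical height
H_c = (4c'/γ) · sinβ cosφ' / [1 − cos(β − φ')]
    = (4·19.0/18.0) · sin79.6°·cos25.3° / [1 − cos(54.3°)]
    = 4.222 · 0.9836·0.9041 / [1 − 0.5835]
    = 4.222 · 0.8892 / 0.4165
    = 9.02 m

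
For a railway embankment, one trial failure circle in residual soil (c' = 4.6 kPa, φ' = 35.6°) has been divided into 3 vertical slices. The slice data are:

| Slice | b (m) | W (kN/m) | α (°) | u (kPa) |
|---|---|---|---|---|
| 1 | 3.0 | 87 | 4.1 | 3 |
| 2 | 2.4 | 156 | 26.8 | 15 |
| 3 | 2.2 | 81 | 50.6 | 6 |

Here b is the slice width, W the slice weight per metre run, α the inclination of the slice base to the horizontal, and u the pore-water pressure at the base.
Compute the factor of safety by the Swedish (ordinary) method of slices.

FS = 1.37

Ordinary method of slices: FS = Σ[c'·Δl_i + (W_i cosα_i − u_i·Δl_i)·tanφ'] / Σ W_i sinα_i, with Δl_i = b_i / cosα_i.
Slice 1: Δl = 3.0/cos4.1° = 3.008 m; N'_1 = 87·cos4.1° − 3·3.008 = 77.8; c'Δl = 13.84; W sinα = 6.2
Slice 2: Δl = 2.4/cos26.8° = 2.689 m; N'_2 = 156·cos26.8° − 15·2.689 = 98.9; c'Δl = 12.37; W sinα = 70.3
Slice 3: Δl = 2.2/cos50.6° = 3.466 m; N'_3 = 81·cos50.6° − 6·3.466 = 30.6; c'Δl = 15.94; W sinα = 62.6
Σc'Δl = 42.1 kN/m; ΣN' = 207.3 kN/m; ΣW sinα = 139.1 kN/m
Resisting = 42.1 + 207.3·tan35.6° = 42.1 + 148.4 = 190.5 kN/m
FS = 190.5 / 139.1 = 1.369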